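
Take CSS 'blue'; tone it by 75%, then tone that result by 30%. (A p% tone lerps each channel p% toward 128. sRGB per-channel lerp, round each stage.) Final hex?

CSS blue is rgb(0, 0, 255).
Lerp each channel 75% toward 128:
  R: 0 + 0.75×(128−0) = 0 + 96 = 96 → 96
  G: 0 + 96 = 96 → 96
  B: 255 + 0.75×(128−255) = 255 − 95.25 = 159.75 → 160
After the tone: rgb(96, 96, 160) = #6060A0.
A 30% tone moves each channel 30% toward 128:
  R: 96 + 0.3×(128−96) = 96 + 9.6 = 105.6 → 106
  G: 96 + 0.3×(128−96) = 96 + 9.6 = 105.6 → 106
  B: 160 + 0.3×(128−160) = 160 − 9.6 = 150.4 → 150
rgb(106, 106, 150) = #6A6A96.

#6A6A96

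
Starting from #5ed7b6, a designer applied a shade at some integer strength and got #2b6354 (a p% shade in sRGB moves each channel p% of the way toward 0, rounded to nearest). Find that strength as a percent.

#5ed7b6 is rgb(94, 215, 182); #2b6354 is rgb(43, 99, 84).
On the G channel (widest range): 99 ≈ 215 + (p/100)(0 − 215), so p ≈ 100×(99 − 215)/(0 − 215) = -11600/-215 = 53.95.
p = 54 reproduces all three channels after rounding.

54%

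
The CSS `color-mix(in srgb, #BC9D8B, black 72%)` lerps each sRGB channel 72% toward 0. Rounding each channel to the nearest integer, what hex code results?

#BC9D8B is rgb(188, 157, 139).
Per channel, c → c + 0.72(0 − c):
  R: 188 − 135.36 = 52.64 → 53
  G: 157 − 113.04 = 43.96 → 44
  B: 139 + 0.72×(0−139) = 139 − 100.08 = 38.92 → 39
rgb(53, 44, 39) = #352C27.

#352C27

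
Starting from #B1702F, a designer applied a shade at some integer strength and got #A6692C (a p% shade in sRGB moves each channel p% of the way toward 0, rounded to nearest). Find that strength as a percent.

#B1702F is rgb(177, 112, 47); #A6692C is rgb(166, 105, 44).
On the R channel (widest range): 166 ≈ 177 + (p/100)(0 − 177), so p ≈ 100×(166 − 177)/(0 − 177) = -1100/-177 = 6.21.
p = 6 reproduces all three channels after rounding.

6%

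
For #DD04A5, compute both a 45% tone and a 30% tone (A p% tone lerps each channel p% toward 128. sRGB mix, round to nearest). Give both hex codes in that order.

#B33C94, #C1299A

#DD04A5 is rgb(221, 4, 165).
45% tone:
  R: 221 + 0.45×(128−221) = 221 − 41.85 = 179.15 → 179
  G: 4 + 0.45×(128−4) = 4 + 55.8 = 59.8 → 60
  B: 165 − 16.65 = 148.35 → 148
  → #B33C94
30% tone:
  R: 221 + 0.3×(128−221) = 221 − 27.9 = 193.1 → 193
  G: 4 + 0.3×(128−4) = 4 + 37.2 = 41.2 → 41
  B: 165 + 0.3×(128−165) = 165 − 11.1 = 153.9 → 154
  → #C1299A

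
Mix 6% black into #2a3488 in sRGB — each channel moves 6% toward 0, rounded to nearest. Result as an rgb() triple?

#2a3488 is rgb(42, 52, 136).
Per channel, c → c + 0.06(0 − c):
  R: 42 + 0.06×(0−42) = 42 − 2.52 = 39.48 → 39
  G: 52 + 0.06×(0−52) = 52 − 3.12 = 48.88 → 49
  B: 136 − 8.16 = 127.84 → 128

rgb(39, 49, 128)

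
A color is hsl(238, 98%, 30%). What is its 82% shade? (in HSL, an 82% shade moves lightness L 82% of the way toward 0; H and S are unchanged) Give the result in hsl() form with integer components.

hsl(238, 98%, 5%)

L moves 82% from 30 toward 0: 30 − 24.6 = 5.4 → 5.
H and S are unchanged.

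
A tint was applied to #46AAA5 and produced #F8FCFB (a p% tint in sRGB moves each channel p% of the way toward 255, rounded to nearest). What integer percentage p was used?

96%

#46AAA5 is rgb(70, 170, 165); #F8FCFB is rgb(248, 252, 251).
On the R channel (widest range): 248 ≈ 70 + (p/100)(255 − 70), so p ≈ 100×(248 − 70)/(255 − 70) = 17800/185 = 96.22.
p = 96 reproduces all three channels after rounding.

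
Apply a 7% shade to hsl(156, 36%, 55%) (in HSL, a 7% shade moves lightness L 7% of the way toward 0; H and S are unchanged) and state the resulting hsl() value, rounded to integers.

L moves 7% from 55 toward 0: 55 − 3.85 = 51.15 → 51.
H and S are unchanged.

hsl(156, 36%, 51%)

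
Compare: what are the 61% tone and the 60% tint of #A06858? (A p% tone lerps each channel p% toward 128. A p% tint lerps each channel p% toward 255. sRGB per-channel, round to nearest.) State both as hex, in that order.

#A06858 is rgb(160, 104, 88).
61% tone:
  R: 160 − 19.52 = 140.48 → 140
  G: 104 + 0.61×(128−104) = 104 + 14.64 = 118.64 → 119
  B: 88 + 0.61×(128−88) = 88 + 24.4 = 112.4 → 112
  → #8C7770
60% tint:
  R: 160 + 0.6×(255−160) = 160 + 57 = 217 → 217
  G: 104 + 0.6×(255−104) = 104 + 90.6 = 194.6 → 195
  B: 88 + 100.2 = 188.2 → 188
  → #D9C3BC

#8C7770, #D9C3BC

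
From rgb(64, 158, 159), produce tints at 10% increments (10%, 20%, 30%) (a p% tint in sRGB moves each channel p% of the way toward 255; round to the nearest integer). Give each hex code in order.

10%: (64 + 19.1 = 83.1→83, 158 + 9.7 = 167.7→168, 159 + 9.6 = 168.6→169) → #53a8a9
20%: (64 + 38.2 = 102.2→102, 158 + 19.4 = 177.4→177, 159 + 19.2 = 178.2→178) → #66b1b2
30%: (64 + 57.3 = 121.3→121, 158 + 29.1 = 187.1→187, 159 + 28.8 = 187.8→188) → #79bbbc

#53a8a9, #66b1b2, #79bbbc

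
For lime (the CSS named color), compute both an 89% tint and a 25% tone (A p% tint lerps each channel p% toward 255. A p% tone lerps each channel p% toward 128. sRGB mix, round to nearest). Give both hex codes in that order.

#E3FFE3, #20DF20

CSS lime is rgb(0, 255, 0).
89% tint:
  R: 0 + 0.89×(255−0) = 0 + 226.95 = 226.95 → 227
  G: 255 + 0.89×(255−255) = 255 + 0 = 255 → 255
  B: 0 + 226.95 = 226.95 → 227
  → #E3FFE3
25% tone:
  R: 0 + 0.25×(128−0) = 0 + 32 = 32 → 32
  G: 255 − 31.75 = 223.25 → 223
  B: 0 + 0.25×(128−0) = 0 + 32 = 32 → 32
  → #20DF20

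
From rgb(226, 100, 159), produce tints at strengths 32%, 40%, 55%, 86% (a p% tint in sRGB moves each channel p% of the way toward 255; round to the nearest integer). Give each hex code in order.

32%: (226 + 9.28 = 235.28→235, 100 + 49.6 = 149.6→150, 159 + 30.72 = 189.72→190) → #EB96BE
40%: (226 + 11.6 = 237.6→238, 100 + 62 = 162→162, 159 + 38.4 = 197.4→197) → #EEA2C5
55%: (226 + 15.95 = 241.95→242, 100 + 85.25 = 185.25→185, 159 + 52.8 = 211.8→212) → #F2B9D4
86%: (226 + 24.94 = 250.94→251, 100 + 133.3 = 233.3→233, 159 + 82.56 = 241.56→242) → #FBE9F2

#EB96BE, #EEA2C5, #F2B9D4, #FBE9F2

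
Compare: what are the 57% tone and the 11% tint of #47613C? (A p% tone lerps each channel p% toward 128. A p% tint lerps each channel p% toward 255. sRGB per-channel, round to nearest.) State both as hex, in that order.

#677363, #5B7251

#47613C is rgb(71, 97, 60).
57% tone:
  R: 71 + 0.57×(128−71) = 71 + 32.49 = 103.49 → 103
  G: 97 + 17.67 = 114.67 → 115
  B: 60 + 38.76 = 98.76 → 99
  → #677363
11% tint:
  R: 71 + 0.11×(255−71) = 71 + 20.24 = 91.24 → 91
  G: 97 + 0.11×(255−97) = 97 + 17.38 = 114.38 → 114
  B: 60 + 21.45 = 81.45 → 81
  → #5B7251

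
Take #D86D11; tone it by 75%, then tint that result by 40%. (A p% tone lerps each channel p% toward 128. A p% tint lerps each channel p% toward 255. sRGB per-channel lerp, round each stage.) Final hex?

#C0B0A2

#D86D11 is rgb(216, 109, 17).
A 75% tone moves each channel 75% toward 128:
  R: 216 + 0.75×(128−216) = 216 − 66 = 150 → 150
  G: 109 + 0.75×(128−109) = 109 + 14.25 = 123.25 → 123
  B: 17 + 83.25 = 100.25 → 100
After the tone: rgb(150, 123, 100) = #967B64.
Lerp each channel 40% toward 255:
  R: 150 + 0.4×(255−150) = 150 + 42 = 192 → 192
  G: 123 + 0.4×(255−123) = 123 + 52.8 = 175.8 → 176
  B: 100 + 62 = 162 → 162
rgb(192, 176, 162) = #C0B0A2.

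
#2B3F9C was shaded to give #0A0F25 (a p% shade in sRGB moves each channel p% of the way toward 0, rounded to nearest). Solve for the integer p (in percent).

76%

#2B3F9C is rgb(43, 63, 156); #0A0F25 is rgb(10, 15, 37).
On the B channel (widest range): 37 ≈ 156 + (p/100)(0 − 156), so p ≈ 100×(37 − 156)/(0 − 156) = -11900/-156 = 76.28.
p = 76 reproduces all three channels after rounding.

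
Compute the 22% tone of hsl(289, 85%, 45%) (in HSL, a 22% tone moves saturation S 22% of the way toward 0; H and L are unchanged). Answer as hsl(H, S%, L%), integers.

S moves 22% from 85 toward 0: 85 − 18.7 = 66.3 → 66.
H and L are unchanged.

hsl(289, 66%, 45%)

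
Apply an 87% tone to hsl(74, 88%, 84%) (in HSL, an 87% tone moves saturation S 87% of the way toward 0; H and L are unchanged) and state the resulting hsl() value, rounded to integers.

hsl(74, 11%, 84%)

S moves 87% from 88 toward 0: 88 − 76.56 = 11.44 → 11.
H and L are unchanged.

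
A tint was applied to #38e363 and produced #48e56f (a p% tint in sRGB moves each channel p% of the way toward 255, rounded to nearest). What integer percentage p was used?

8%

#38e363 is rgb(56, 227, 99); #48e56f is rgb(72, 229, 111).
On the R channel (widest range): 72 ≈ 56 + (p/100)(255 − 56), so p ≈ 100×(72 − 56)/(255 − 56) = 1600/199 = 8.04.
p = 8 reproduces all three channels after rounding.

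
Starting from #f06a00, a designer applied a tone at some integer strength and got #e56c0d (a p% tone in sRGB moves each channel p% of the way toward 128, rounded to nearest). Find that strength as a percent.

10%

#f06a00 is rgb(240, 106, 0); #e56c0d is rgb(229, 108, 13).
On the B channel (widest range): 13 ≈ 0 + (p/100)(128 − 0), so p ≈ 100×(13 − 0)/(128 − 0) = 1300/128 = 10.16.
p = 10 reproduces all three channels after rounding.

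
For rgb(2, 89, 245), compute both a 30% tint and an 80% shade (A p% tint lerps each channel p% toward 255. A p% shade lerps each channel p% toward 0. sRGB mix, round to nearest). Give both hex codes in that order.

30% tint:
  R: 2 + 0.3×(255−2) = 2 + 75.9 = 77.9 → 78
  G: 89 + 0.3×(255−89) = 89 + 49.8 = 138.8 → 139
  B: 245 + 3 = 248 → 248
  → #4E8BF8
80% shade:
  R: 2 + 0.8×(0−2) = 2 − 1.6 = 0.4 → 0
  G: 89 − 71.2 = 17.8 → 18
  B: 245 − 196 = 49 → 49
  → #001231

#4E8BF8, #001231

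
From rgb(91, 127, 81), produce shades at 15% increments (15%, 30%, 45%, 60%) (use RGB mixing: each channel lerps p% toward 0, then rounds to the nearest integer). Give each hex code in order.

15%: (91 − 13.65 = 77.35→77, 127 − 19.05 = 107.95→108, 81 − 12.15 = 68.85→69) → #4D6C45
30%: (91 − 27.3 = 63.7→64, 127 − 38.1 = 88.9→89, 81 − 24.3 = 56.7→57) → #405939
45%: (91 − 40.95 = 50.05→50, 127 − 57.15 = 69.85→70, 81 − 36.45 = 44.55→45) → #32462D
60%: (91 − 54.6 = 36.4→36, 127 − 76.2 = 50.8→51, 81 − 48.6 = 32.4→32) → #243320

#4D6C45, #405939, #32462D, #243320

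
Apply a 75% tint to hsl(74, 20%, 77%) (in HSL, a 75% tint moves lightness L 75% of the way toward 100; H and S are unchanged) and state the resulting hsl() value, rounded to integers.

L moves 75% from 77 toward 100: 77 + 17.25 = 94.25 → 94.
H and S are unchanged.

hsl(74, 20%, 94%)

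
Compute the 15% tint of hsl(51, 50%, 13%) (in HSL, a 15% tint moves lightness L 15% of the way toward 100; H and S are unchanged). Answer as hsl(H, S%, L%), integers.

L moves 15% from 13 toward 100: 13 + 13.05 = 26.05 → 26.
H and S are unchanged.

hsl(51, 50%, 26%)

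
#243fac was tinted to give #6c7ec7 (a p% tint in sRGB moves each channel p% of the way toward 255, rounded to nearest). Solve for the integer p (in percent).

33%

#243fac is rgb(36, 63, 172); #6c7ec7 is rgb(108, 126, 199).
On the R channel (widest range): 108 ≈ 36 + (p/100)(255 − 36), so p ≈ 100×(108 − 36)/(255 − 36) = 7200/219 = 32.88.
p = 33 reproduces all three channels after rounding.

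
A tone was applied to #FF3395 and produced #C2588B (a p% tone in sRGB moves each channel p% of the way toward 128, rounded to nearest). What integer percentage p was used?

#FF3395 is rgb(255, 51, 149); #C2588B is rgb(194, 88, 139).
On the R channel (widest range): 194 ≈ 255 + (p/100)(128 − 255), so p ≈ 100×(194 − 255)/(128 − 255) = -6100/-127 = 48.03.
p = 48 reproduces all three channels after rounding.

48%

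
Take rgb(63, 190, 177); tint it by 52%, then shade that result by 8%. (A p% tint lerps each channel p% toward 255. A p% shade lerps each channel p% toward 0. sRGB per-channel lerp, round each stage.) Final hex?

Per channel, c → c + 0.52(255 − c):
  R: 63 + 0.52×(255−63) = 63 + 99.84 = 162.84 → 163
  G: 190 + 0.52×(255−190) = 190 + 33.8 = 223.8 → 224
  B: 177 + 40.56 = 217.56 → 218
After the tint: rgb(163, 224, 218) = #a3e0da.
An 8% shade moves each channel 8% toward 0:
  R: 163 − 13.04 = 149.96 → 150
  G: 224 + 0.08×(0−224) = 224 − 17.92 = 206.08 → 206
  B: 218 − 17.44 = 200.56 → 201
rgb(150, 206, 201) = #96cec9.

#96cec9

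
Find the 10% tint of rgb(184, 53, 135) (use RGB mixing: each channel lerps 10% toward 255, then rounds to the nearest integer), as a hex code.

#bf4993

Lerp each channel 10% toward 255:
  R: 184 + 0.1×(255−184) = 184 + 7.1 = 191.1 → 191
  G: 53 + 20.2 = 73.2 → 73
  B: 135 + 12 = 147 → 147
rgb(191, 73, 147) = #bf4993.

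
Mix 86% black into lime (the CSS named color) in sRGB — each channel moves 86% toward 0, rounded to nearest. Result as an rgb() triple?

CSS lime is rgb(0, 255, 0).
Per channel, c → c + 0.86(0 − c):
  R: 0 + 0.86×(0−0) = 0 + 0 = 0 → 0
  G: 255 − 219.3 = 35.7 → 36
  B: 0 + 0 = 0 → 0

rgb(0, 36, 0)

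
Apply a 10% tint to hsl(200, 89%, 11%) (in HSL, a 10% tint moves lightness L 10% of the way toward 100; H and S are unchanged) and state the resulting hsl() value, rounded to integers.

hsl(200, 89%, 20%)

L moves 10% from 11 toward 100: 11 + 8.9 = 19.9 → 20.
H and S are unchanged.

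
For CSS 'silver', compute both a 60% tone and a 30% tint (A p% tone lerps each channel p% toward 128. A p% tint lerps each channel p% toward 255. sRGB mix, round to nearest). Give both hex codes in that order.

CSS silver is rgb(192, 192, 192).
60% tone:
  R: 192 − 38.4 = 153.6 → 154
  G: 192 − 38.4 = 153.6 → 154
  B: 192 − 38.4 = 153.6 → 154
  → #9a9a9a
30% tint:
  R: 192 + 18.9 = 210.9 → 211
  G: 192 + 0.3×(255−192) = 192 + 18.9 = 210.9 → 211
  B: 192 + 0.3×(255−192) = 192 + 18.9 = 210.9 → 211
  → #d3d3d3

#9a9a9a, #d3d3d3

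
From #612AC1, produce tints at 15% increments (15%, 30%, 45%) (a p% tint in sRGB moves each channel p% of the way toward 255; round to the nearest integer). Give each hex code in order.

#794ACA, #906AD4, #A88ADD

#612AC1 is rgb(97, 42, 193).
15%: (97 + 23.7 = 120.7→121, 42 + 31.95 = 73.95→74, 193 + 9.3 = 202.3→202) → #794ACA
30%: (97 + 47.4 = 144.4→144, 42 + 63.9 = 105.9→106, 193 + 18.6 = 211.6→212) → #906AD4
45%: (97 + 71.1 = 168.1→168, 42 + 95.85 = 137.85→138, 193 + 27.9 = 220.9→221) → #A88ADD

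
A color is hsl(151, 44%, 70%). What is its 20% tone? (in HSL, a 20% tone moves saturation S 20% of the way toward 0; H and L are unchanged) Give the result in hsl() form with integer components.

hsl(151, 35%, 70%)

S moves 20% from 44 toward 0: 44 − 8.8 = 35.2 → 35.
H and L are unchanged.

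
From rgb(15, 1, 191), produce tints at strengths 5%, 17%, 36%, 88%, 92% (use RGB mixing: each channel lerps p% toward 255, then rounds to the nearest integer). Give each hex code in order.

5%: (15 + 12 = 27→27, 1 + 12.7 = 13.7→14, 191 + 3.2 = 194.2→194) → #1b0ec2
17%: (15 + 40.8 = 55.8→56, 1 + 43.18 = 44.18→44, 191 + 10.88 = 201.88→202) → #382cca
36%: (15 + 86.4 = 101.4→101, 1 + 91.44 = 92.44→92, 191 + 23.04 = 214.04→214) → #655cd6
88%: (15 + 211.2 = 226.2→226, 1 + 223.52 = 224.52→225, 191 + 56.32 = 247.32→247) → #e2e1f7
92%: (15 + 220.8 = 235.8→236, 1 + 233.68 = 234.68→235, 191 + 58.88 = 249.88→250) → #ecebfa

#1b0ec2, #382cca, #655cd6, #e2e1f7, #ecebfa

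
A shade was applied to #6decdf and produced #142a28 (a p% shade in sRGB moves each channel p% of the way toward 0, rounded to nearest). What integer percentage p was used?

#6decdf is rgb(109, 236, 223); #142a28 is rgb(20, 42, 40).
On the G channel (widest range): 42 ≈ 236 + (p/100)(0 − 236), so p ≈ 100×(42 − 236)/(0 − 236) = -19400/-236 = 82.20.
p = 82 reproduces all three channels after rounding.

82%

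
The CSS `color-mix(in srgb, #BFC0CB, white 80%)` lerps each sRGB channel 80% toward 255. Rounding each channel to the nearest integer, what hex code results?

#F2F2F5

#BFC0CB is rgb(191, 192, 203).
Lerp each channel 80% toward 255:
  R: 191 + 0.8×(255−191) = 191 + 51.2 = 242.2 → 242
  G: 192 + 0.8×(255−192) = 192 + 50.4 = 242.4 → 242
  B: 203 + 41.6 = 244.6 → 245
rgb(242, 242, 245) = #F2F2F5.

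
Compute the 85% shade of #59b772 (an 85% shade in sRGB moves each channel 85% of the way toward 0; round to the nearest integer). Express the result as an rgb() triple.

#59b772 is rgb(89, 183, 114).
Lerp each channel 85% toward 0:
  R: 89 + 0.85×(0−89) = 89 − 75.65 = 13.35 → 13
  G: 183 + 0.85×(0−183) = 183 − 155.55 = 27.45 → 27
  B: 114 − 96.9 = 17.1 → 17

rgb(13, 27, 17)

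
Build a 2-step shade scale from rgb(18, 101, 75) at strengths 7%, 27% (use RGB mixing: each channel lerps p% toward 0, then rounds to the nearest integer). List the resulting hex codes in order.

#115E46, #0D4A37

7%: (18 − 1.26 = 16.74→17, 101 − 7.07 = 93.93→94, 75 − 5.25 = 69.75→70) → #115E46
27%: (18 − 4.86 = 13.14→13, 101 − 27.27 = 73.73→74, 75 − 20.25 = 54.75→55) → #0D4A37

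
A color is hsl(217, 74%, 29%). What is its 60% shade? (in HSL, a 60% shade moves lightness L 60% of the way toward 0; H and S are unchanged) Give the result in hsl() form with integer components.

hsl(217, 74%, 12%)

L moves 60% from 29 toward 0: 29 − 17.4 = 11.6 → 12.
H and S are unchanged.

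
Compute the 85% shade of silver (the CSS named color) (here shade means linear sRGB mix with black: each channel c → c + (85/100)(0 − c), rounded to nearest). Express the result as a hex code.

#1D1D1D

CSS silver is rgb(192, 192, 192).
Lerp each channel 85% toward 0:
  R: 192 + 0.85×(0−192) = 192 − 163.2 = 28.8 → 29
  G: 192 − 163.2 = 28.8 → 29
  B: 192 + 0.85×(0−192) = 192 − 163.2 = 28.8 → 29
rgb(29, 29, 29) = #1D1D1D.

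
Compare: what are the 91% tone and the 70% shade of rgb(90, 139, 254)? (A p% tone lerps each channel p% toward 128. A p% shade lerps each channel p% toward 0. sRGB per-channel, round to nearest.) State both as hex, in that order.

91% tone:
  R: 90 + 0.91×(128−90) = 90 + 34.58 = 124.58 → 125
  G: 139 + 0.91×(128−139) = 139 − 10.01 = 128.99 → 129
  B: 254 + 0.91×(128−254) = 254 − 114.66 = 139.34 → 139
  → #7d818b
70% shade:
  R: 90 + 0.7×(0−90) = 90 − 63 = 27 → 27
  G: 139 + 0.7×(0−139) = 139 − 97.3 = 41.7 → 42
  B: 254 + 0.7×(0−254) = 254 − 177.8 = 76.2 → 76
  → #1b2a4c

#7d818b, #1b2a4c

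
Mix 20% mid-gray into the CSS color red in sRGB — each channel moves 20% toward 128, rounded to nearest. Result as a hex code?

CSS red is rgb(255, 0, 0).
Per channel, c → c + 0.2(128 − c):
  R: 255 + 0.2×(128−255) = 255 − 25.4 = 229.6 → 230
  G: 0 + 0.2×(128−0) = 0 + 25.6 = 25.6 → 26
  B: 0 + 0.2×(128−0) = 0 + 25.6 = 25.6 → 26
rgb(230, 26, 26) = #E61A1A.

#E61A1A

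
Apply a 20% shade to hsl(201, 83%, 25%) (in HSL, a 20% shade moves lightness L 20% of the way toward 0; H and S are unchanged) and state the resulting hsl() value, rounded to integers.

hsl(201, 83%, 20%)

L moves 20% from 25 toward 0: 25 − 5 = 20 → 20.
H and S are unchanged.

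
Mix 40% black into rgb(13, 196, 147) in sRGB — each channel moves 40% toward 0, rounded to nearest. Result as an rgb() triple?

rgb(8, 118, 88)

A 40% shade moves each channel 40% toward 0:
  R: 13 + 0.4×(0−13) = 13 − 5.2 = 7.8 → 8
  G: 196 − 78.4 = 117.6 → 118
  B: 147 + 0.4×(0−147) = 147 − 58.8 = 88.2 → 88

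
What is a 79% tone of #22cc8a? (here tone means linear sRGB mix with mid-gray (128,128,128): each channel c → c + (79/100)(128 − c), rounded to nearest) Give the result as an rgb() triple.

rgb(108, 144, 130)

#22cc8a is rgb(34, 204, 138).
A 79% tone moves each channel 79% toward 128:
  R: 34 + 0.79×(128−34) = 34 + 74.26 = 108.26 → 108
  G: 204 + 0.79×(128−204) = 204 − 60.04 = 143.96 → 144
  B: 138 − 7.9 = 130.1 → 130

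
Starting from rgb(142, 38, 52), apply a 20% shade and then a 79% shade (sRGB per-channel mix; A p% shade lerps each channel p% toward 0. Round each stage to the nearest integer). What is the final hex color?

#180609

Per channel, c → c + 0.2(0 − c):
  R: 142 + 0.2×(0−142) = 142 − 28.4 = 113.6 → 114
  G: 38 − 7.6 = 30.4 → 30
  B: 52 − 10.4 = 41.6 → 42
After the shade: rgb(114, 30, 42) = #721E2A.
A 79% shade moves each channel 79% toward 0:
  R: 114 − 90.06 = 23.94 → 24
  G: 30 − 23.7 = 6.3 → 6
  B: 42 − 33.18 = 8.82 → 9
rgb(24, 6, 9) = #180609.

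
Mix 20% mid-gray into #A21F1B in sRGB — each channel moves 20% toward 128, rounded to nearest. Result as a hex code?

#A21F1B is rgb(162, 31, 27).
Lerp each channel 20% toward 128:
  R: 162 + 0.2×(128−162) = 162 − 6.8 = 155.2 → 155
  G: 31 + 0.2×(128−31) = 31 + 19.4 = 50.4 → 50
  B: 27 + 20.2 = 47.2 → 47
rgb(155, 50, 47) = #9B322F.

#9B322F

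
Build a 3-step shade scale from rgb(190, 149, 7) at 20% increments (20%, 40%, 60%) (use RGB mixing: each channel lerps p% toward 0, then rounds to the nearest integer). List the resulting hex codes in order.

20%: (190 − 38 = 152→152, 149 − 29.8 = 119.2→119, 7 − 1.4 = 5.6→6) → #987706
40%: (190 − 76 = 114→114, 149 − 59.6 = 89.4→89, 7 − 2.8 = 4.2→4) → #725904
60%: (190 − 114 = 76→76, 149 − 89.4 = 59.6→60, 7 − 4.2 = 2.8→3) → #4C3C03

#987706, #725904, #4C3C03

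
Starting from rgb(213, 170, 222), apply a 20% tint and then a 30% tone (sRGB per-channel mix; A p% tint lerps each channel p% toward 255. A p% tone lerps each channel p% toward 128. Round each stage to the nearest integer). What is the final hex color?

A 20% tint moves each channel 20% toward 255:
  R: 213 + 8.4 = 221.4 → 221
  G: 170 + 0.2×(255−170) = 170 + 17 = 187 → 187
  B: 222 + 6.6 = 228.6 → 229
After the tint: rgb(221, 187, 229) = #ddbbe5.
Lerp each channel 30% toward 128:
  R: 221 + 0.3×(128−221) = 221 − 27.9 = 193.1 → 193
  G: 187 − 17.7 = 169.3 → 169
  B: 229 + 0.3×(128−229) = 229 − 30.3 = 198.7 → 199
rgb(193, 169, 199) = #c1a9c7.

#c1a9c7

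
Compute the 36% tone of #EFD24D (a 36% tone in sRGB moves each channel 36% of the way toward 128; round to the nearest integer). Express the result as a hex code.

#EFD24D is rgb(239, 210, 77).
Lerp each channel 36% toward 128:
  R: 239 − 39.96 = 199.04 → 199
  G: 210 + 0.36×(128−210) = 210 − 29.52 = 180.48 → 180
  B: 77 + 18.36 = 95.36 → 95
rgb(199, 180, 95) = #C7B45F.

#C7B45F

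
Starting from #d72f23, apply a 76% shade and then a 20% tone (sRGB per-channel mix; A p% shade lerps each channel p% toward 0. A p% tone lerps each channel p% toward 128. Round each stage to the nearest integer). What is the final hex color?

#d72f23 is rgb(215, 47, 35).
A 76% shade moves each channel 76% toward 0:
  R: 215 − 163.4 = 51.6 → 52
  G: 47 + 0.76×(0−47) = 47 − 35.72 = 11.28 → 11
  B: 35 − 26.6 = 8.4 → 8
After the shade: rgb(52, 11, 8) = #340b08.
A 20% tone moves each channel 20% toward 128:
  R: 52 + 0.2×(128−52) = 52 + 15.2 = 67.2 → 67
  G: 11 + 0.2×(128−11) = 11 + 23.4 = 34.4 → 34
  B: 8 + 24 = 32 → 32
rgb(67, 34, 32) = #432220.

#432220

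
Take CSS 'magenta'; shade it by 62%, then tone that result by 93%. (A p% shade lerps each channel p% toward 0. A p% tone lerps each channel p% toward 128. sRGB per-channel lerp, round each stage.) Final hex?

CSS magenta is rgb(255, 0, 255).
Per channel, c → c + 0.62(0 − c):
  R: 255 − 158.1 = 96.9 → 97
  G: 0 + 0 = 0 → 0
  B: 255 + 0.62×(0−255) = 255 − 158.1 = 96.9 → 97
After the shade: rgb(97, 0, 97) = #610061.
Per channel, c → c + 0.93(128 − c):
  R: 97 + 28.83 = 125.83 → 126
  G: 0 + 0.93×(128−0) = 0 + 119.04 = 119.04 → 119
  B: 97 + 0.93×(128−97) = 97 + 28.83 = 125.83 → 126
rgb(126, 119, 126) = #7e777e.

#7e777e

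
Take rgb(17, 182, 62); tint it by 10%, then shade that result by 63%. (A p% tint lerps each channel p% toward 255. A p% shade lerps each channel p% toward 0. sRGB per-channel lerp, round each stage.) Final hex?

#0F461E

Per channel, c → c + 0.1(255 − c):
  R: 17 + 0.1×(255−17) = 17 + 23.8 = 40.8 → 41
  G: 182 + 0.1×(255−182) = 182 + 7.3 = 189.3 → 189
  B: 62 + 0.1×(255−62) = 62 + 19.3 = 81.3 → 81
After the tint: rgb(41, 189, 81) = #29BD51.
Lerp each channel 63% toward 0:
  R: 41 + 0.63×(0−41) = 41 − 25.83 = 15.17 → 15
  G: 189 + 0.63×(0−189) = 189 − 119.07 = 69.93 → 70
  B: 81 + 0.63×(0−81) = 81 − 51.03 = 29.97 → 30
rgb(15, 70, 30) = #0F461E.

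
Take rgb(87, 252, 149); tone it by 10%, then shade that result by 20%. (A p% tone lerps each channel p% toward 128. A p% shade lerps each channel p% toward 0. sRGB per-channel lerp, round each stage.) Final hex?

#49C076

Lerp each channel 10% toward 128:
  R: 87 + 4.1 = 91.1 → 91
  G: 252 − 12.4 = 239.6 → 240
  B: 149 + 0.1×(128−149) = 149 − 2.1 = 146.9 → 147
After the tone: rgb(91, 240, 147) = #5BF093.
A 20% shade moves each channel 20% toward 0:
  R: 91 + 0.2×(0−91) = 91 − 18.2 = 72.8 → 73
  G: 240 + 0.2×(0−240) = 240 − 48 = 192 → 192
  B: 147 + 0.2×(0−147) = 147 − 29.4 = 117.6 → 118
rgb(73, 192, 118) = #49C076.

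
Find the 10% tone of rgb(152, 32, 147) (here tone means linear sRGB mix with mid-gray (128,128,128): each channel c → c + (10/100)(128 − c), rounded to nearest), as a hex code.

#962a91

Lerp each channel 10% toward 128:
  R: 152 − 2.4 = 149.6 → 150
  G: 32 + 0.1×(128−32) = 32 + 9.6 = 41.6 → 42
  B: 147 − 1.9 = 145.1 → 145
rgb(150, 42, 145) = #962a91.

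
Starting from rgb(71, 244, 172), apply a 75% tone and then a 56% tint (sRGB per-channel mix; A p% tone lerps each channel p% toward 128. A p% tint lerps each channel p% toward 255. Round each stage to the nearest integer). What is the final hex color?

A 75% tone moves each channel 75% toward 128:
  R: 71 + 42.75 = 113.75 → 114
  G: 244 − 87 = 157 → 157
  B: 172 + 0.75×(128−172) = 172 − 33 = 139 → 139
After the tone: rgb(114, 157, 139) = #729d8b.
A 56% tint moves each channel 56% toward 255:
  R: 114 + 78.96 = 192.96 → 193
  G: 157 + 0.56×(255−157) = 157 + 54.88 = 211.88 → 212
  B: 139 + 64.96 = 203.96 → 204
rgb(193, 212, 204) = #c1d4cc.

#c1d4cc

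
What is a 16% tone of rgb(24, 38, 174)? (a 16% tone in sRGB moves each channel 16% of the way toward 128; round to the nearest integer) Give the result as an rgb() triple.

Lerp each channel 16% toward 128:
  R: 24 + 0.16×(128−24) = 24 + 16.64 = 40.64 → 41
  G: 38 + 14.4 = 52.4 → 52
  B: 174 + 0.16×(128−174) = 174 − 7.36 = 166.64 → 167

rgb(41, 52, 167)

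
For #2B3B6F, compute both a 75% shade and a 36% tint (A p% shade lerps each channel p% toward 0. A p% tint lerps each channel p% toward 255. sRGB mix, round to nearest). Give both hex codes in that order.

#2B3B6F is rgb(43, 59, 111).
75% shade:
  R: 43 − 32.25 = 10.75 → 11
  G: 59 − 44.25 = 14.75 → 15
  B: 111 + 0.75×(0−111) = 111 − 83.25 = 27.75 → 28
  → #0B0F1C
36% tint:
  R: 43 + 0.36×(255−43) = 43 + 76.32 = 119.32 → 119
  G: 59 + 70.56 = 129.56 → 130
  B: 111 + 0.36×(255−111) = 111 + 51.84 = 162.84 → 163
  → #7782A3

#0B0F1C, #7782A3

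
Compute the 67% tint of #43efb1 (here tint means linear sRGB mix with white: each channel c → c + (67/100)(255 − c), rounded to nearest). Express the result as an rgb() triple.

#43efb1 is rgb(67, 239, 177).
Per channel, c → c + 0.67(255 − c):
  R: 67 + 125.96 = 192.96 → 193
  G: 239 + 10.72 = 249.72 → 250
  B: 177 + 52.26 = 229.26 → 229

rgb(193, 250, 229)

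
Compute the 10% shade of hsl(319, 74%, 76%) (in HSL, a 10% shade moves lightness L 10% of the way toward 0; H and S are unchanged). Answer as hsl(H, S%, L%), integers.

hsl(319, 74%, 68%)

L moves 10% from 76 toward 0: 76 − 7.6 = 68.4 → 68.
H and S are unchanged.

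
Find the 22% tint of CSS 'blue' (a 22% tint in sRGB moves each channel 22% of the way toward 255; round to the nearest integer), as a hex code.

CSS blue is rgb(0, 0, 255).
Lerp each channel 22% toward 255:
  R: 0 + 0.22×(255−0) = 0 + 56.1 = 56.1 → 56
  G: 0 + 56.1 = 56.1 → 56
  B: 255 + 0.22×(255−255) = 255 + 0 = 255 → 255
rgb(56, 56, 255) = #3838FF.

#3838FF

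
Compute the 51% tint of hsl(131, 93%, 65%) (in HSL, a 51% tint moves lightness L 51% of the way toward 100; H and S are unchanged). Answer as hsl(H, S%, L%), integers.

L moves 51% from 65 toward 100: 65 + 17.85 = 82.85 → 83.
H and S are unchanged.

hsl(131, 93%, 83%)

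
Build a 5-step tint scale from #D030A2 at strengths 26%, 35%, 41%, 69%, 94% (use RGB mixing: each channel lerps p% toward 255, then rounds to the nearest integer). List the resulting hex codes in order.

#DC66BA, #E078C3, #E385C8, #F0BFE2, #FCF3F9

#D030A2 is rgb(208, 48, 162).
26%: (208 + 12.22 = 220.22→220, 48 + 53.82 = 101.82→102, 162 + 24.18 = 186.18→186) → #DC66BA
35%: (208 + 16.45 = 224.45→224, 48 + 72.45 = 120.45→120, 162 + 32.55 = 194.55→195) → #E078C3
41%: (208 + 19.27 = 227.27→227, 48 + 84.87 = 132.87→133, 162 + 38.13 = 200.13→200) → #E385C8
69%: (208 + 32.43 = 240.43→240, 48 + 142.83 = 190.83→191, 162 + 64.17 = 226.17→226) → #F0BFE2
94%: (208 + 44.18 = 252.18→252, 48 + 194.58 = 242.58→243, 162 + 87.42 = 249.42→249) → #FCF3F9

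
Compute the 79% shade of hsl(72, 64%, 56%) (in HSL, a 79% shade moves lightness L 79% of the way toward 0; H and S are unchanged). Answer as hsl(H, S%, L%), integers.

L moves 79% from 56 toward 0: 56 − 44.24 = 11.76 → 12.
H and S are unchanged.

hsl(72, 64%, 12%)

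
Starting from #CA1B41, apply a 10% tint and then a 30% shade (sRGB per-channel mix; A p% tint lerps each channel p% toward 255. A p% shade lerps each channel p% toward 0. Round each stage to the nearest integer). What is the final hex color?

#CA1B41 is rgb(202, 27, 65).
A 10% tint moves each channel 10% toward 255:
  R: 202 + 0.1×(255−202) = 202 + 5.3 = 207.3 → 207
  G: 27 + 0.1×(255−27) = 27 + 22.8 = 49.8 → 50
  B: 65 + 0.1×(255−65) = 65 + 19 = 84 → 84
After the tint: rgb(207, 50, 84) = #CF3254.
A 30% shade moves each channel 30% toward 0:
  R: 207 − 62.1 = 144.9 → 145
  G: 50 + 0.3×(0−50) = 50 − 15 = 35 → 35
  B: 84 + 0.3×(0−84) = 84 − 25.2 = 58.8 → 59
rgb(145, 35, 59) = #91233B.

#91233B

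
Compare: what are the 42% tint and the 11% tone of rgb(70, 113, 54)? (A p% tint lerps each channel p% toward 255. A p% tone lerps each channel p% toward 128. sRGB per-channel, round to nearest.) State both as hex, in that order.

#94AD8A, #4C733E

42% tint:
  R: 70 + 0.42×(255−70) = 70 + 77.7 = 147.7 → 148
  G: 113 + 0.42×(255−113) = 113 + 59.64 = 172.64 → 173
  B: 54 + 84.42 = 138.42 → 138
  → #94AD8A
11% tone:
  R: 70 + 0.11×(128−70) = 70 + 6.38 = 76.38 → 76
  G: 113 + 0.11×(128−113) = 113 + 1.65 = 114.65 → 115
  B: 54 + 0.11×(128−54) = 54 + 8.14 = 62.14 → 62
  → #4C733E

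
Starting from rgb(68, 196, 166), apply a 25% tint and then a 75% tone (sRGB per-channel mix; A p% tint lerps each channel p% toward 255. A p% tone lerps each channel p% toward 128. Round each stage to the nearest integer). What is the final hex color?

Per channel, c → c + 0.25(255 − c):
  R: 68 + 0.25×(255−68) = 68 + 46.75 = 114.75 → 115
  G: 196 + 14.75 = 210.75 → 211
  B: 166 + 0.25×(255−166) = 166 + 22.25 = 188.25 → 188
After the tint: rgb(115, 211, 188) = #73d3bc.
A 75% tone moves each channel 75% toward 128:
  R: 115 + 0.75×(128−115) = 115 + 9.75 = 124.75 → 125
  G: 211 − 62.25 = 148.75 → 149
  B: 188 − 45 = 143 → 143
rgb(125, 149, 143) = #7d958f.

#7d958f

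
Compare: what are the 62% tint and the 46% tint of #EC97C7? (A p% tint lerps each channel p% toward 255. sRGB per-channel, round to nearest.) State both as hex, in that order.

#EC97C7 is rgb(236, 151, 199).
62% tint:
  R: 236 + 11.78 = 247.78 → 248
  G: 151 + 0.62×(255−151) = 151 + 64.48 = 215.48 → 215
  B: 199 + 34.72 = 233.72 → 234
  → #F8D7EA
46% tint:
  R: 236 + 8.74 = 244.74 → 245
  G: 151 + 0.46×(255−151) = 151 + 47.84 = 198.84 → 199
  B: 199 + 0.46×(255−199) = 199 + 25.76 = 224.76 → 225
  → #F5C7E1

#F8D7EA, #F5C7E1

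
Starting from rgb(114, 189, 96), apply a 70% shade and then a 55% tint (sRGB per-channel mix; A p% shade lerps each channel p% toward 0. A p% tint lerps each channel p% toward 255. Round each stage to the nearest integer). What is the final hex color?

Lerp each channel 70% toward 0:
  R: 114 − 79.8 = 34.2 → 34
  G: 189 − 132.3 = 56.7 → 57
  B: 96 + 0.7×(0−96) = 96 − 67.2 = 28.8 → 29
After the shade: rgb(34, 57, 29) = #22391D.
Per channel, c → c + 0.55(255 − c):
  R: 34 + 0.55×(255−34) = 34 + 121.55 = 155.55 → 156
  G: 57 + 0.55×(255−57) = 57 + 108.9 = 165.9 → 166
  B: 29 + 124.3 = 153.3 → 153
rgb(156, 166, 153) = #9CA699.

#9CA699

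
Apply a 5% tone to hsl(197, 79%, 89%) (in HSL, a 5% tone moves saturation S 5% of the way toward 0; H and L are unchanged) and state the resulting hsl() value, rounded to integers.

S moves 5% from 79 toward 0: 79 − 3.95 = 75.05 → 75.
H and L are unchanged.

hsl(197, 75%, 89%)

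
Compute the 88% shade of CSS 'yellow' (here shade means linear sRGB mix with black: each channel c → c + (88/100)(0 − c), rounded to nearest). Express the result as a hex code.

#1F1F00

CSS yellow is rgb(255, 255, 0).
Per channel, c → c + 0.88(0 − c):
  R: 255 + 0.88×(0−255) = 255 − 224.4 = 30.6 → 31
  G: 255 + 0.88×(0−255) = 255 − 224.4 = 30.6 → 31
  B: 0 + 0.88×(0−0) = 0 + 0 = 0 → 0
rgb(31, 31, 0) = #1F1F00.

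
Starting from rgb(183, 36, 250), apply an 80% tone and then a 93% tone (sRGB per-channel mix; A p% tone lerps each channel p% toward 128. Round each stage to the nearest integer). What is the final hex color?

Per channel, c → c + 0.8(128 − c):
  R: 183 − 44 = 139 → 139
  G: 36 + 0.8×(128−36) = 36 + 73.6 = 109.6 → 110
  B: 250 − 97.6 = 152.4 → 152
After the tone: rgb(139, 110, 152) = #8b6e98.
Lerp each channel 93% toward 128:
  R: 139 − 10.23 = 128.77 → 129
  G: 110 + 16.74 = 126.74 → 127
  B: 152 − 22.32 = 129.68 → 130
rgb(129, 127, 130) = #817f82.

#817f82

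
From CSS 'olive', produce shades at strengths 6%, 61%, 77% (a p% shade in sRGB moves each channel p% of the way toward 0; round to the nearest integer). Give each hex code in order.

#787800, #323200, #1D1D00

CSS olive is rgb(128, 128, 0).
6%: (128 − 7.68 = 120.32→120, 128 − 7.68 = 120.32→120, 0→0) → #787800
61%: (128 − 78.08 = 49.92→50, 128 − 78.08 = 49.92→50, 0→0) → #323200
77%: (128 − 98.56 = 29.44→29, 128 − 98.56 = 29.44→29, 0→0) → #1D1D00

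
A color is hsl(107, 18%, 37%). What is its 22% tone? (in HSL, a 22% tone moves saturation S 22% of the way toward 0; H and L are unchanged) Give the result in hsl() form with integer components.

S moves 22% from 18 toward 0: 18 − 3.96 = 14.04 → 14.
H and L are unchanged.

hsl(107, 14%, 37%)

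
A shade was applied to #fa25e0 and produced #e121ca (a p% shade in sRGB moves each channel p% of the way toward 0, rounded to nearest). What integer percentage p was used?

#fa25e0 is rgb(250, 37, 224); #e121ca is rgb(225, 33, 202).
On the R channel (widest range): 225 ≈ 250 + (p/100)(0 − 250), so p ≈ 100×(225 − 250)/(0 − 250) = -2500/-250 = 10.00.
p = 10 reproduces all three channels after rounding.

10%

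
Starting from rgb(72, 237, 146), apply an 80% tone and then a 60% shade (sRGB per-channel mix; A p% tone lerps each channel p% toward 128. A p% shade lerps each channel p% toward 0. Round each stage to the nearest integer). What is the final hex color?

#2F3C35

An 80% tone moves each channel 80% toward 128:
  R: 72 + 0.8×(128−72) = 72 + 44.8 = 116.8 → 117
  G: 237 + 0.8×(128−237) = 237 − 87.2 = 149.8 → 150
  B: 146 + 0.8×(128−146) = 146 − 14.4 = 131.6 → 132
After the tone: rgb(117, 150, 132) = #759684.
A 60% shade moves each channel 60% toward 0:
  R: 117 − 70.2 = 46.8 → 47
  G: 150 + 0.6×(0−150) = 150 − 90 = 60 → 60
  B: 132 − 79.2 = 52.8 → 53
rgb(47, 60, 53) = #2F3C35.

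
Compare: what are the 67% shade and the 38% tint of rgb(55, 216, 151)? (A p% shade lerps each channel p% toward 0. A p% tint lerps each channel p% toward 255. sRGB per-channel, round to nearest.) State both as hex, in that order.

67% shade:
  R: 55 + 0.67×(0−55) = 55 − 36.85 = 18.15 → 18
  G: 216 + 0.67×(0−216) = 216 − 144.72 = 71.28 → 71
  B: 151 + 0.67×(0−151) = 151 − 101.17 = 49.83 → 50
  → #124732
38% tint:
  R: 55 + 0.38×(255−55) = 55 + 76 = 131 → 131
  G: 216 + 14.82 = 230.82 → 231
  B: 151 + 0.38×(255−151) = 151 + 39.52 = 190.52 → 191
  → #83e7bf

#124732, #83e7bf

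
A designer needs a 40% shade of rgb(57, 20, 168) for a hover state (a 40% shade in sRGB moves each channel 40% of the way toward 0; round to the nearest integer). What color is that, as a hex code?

#220C65

Lerp each channel 40% toward 0:
  R: 57 + 0.4×(0−57) = 57 − 22.8 = 34.2 → 34
  G: 20 + 0.4×(0−20) = 20 − 8 = 12 → 12
  B: 168 − 67.2 = 100.8 → 101
rgb(34, 12, 101) = #220C65.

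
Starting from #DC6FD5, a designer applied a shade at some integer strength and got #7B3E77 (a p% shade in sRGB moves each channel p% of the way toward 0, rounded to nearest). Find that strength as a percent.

44%

#DC6FD5 is rgb(220, 111, 213); #7B3E77 is rgb(123, 62, 119).
On the R channel (widest range): 123 ≈ 220 + (p/100)(0 − 220), so p ≈ 100×(123 − 220)/(0 − 220) = -9700/-220 = 44.09.
p = 44 reproduces all three channels after rounding.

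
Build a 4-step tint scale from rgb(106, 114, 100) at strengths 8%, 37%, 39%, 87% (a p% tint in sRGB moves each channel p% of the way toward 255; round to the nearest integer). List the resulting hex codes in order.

#767D70, #A1A69D, #A4A9A0, #ECEDEB

8%: (106 + 11.92 = 117.92→118, 114 + 11.28 = 125.28→125, 100 + 12.4 = 112.4→112) → #767D70
37%: (106 + 55.13 = 161.13→161, 114 + 52.17 = 166.17→166, 100 + 57.35 = 157.35→157) → #A1A69D
39%: (106 + 58.11 = 164.11→164, 114 + 54.99 = 168.99→169, 100 + 60.45 = 160.45→160) → #A4A9A0
87%: (106 + 129.63 = 235.63→236, 114 + 122.67 = 236.67→237, 100 + 134.85 = 234.85→235) → #ECEDEB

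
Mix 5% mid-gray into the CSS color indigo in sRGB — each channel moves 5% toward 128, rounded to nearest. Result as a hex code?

CSS indigo is rgb(75, 0, 130).
Lerp each channel 5% toward 128:
  R: 75 + 2.65 = 77.65 → 78
  G: 0 + 6.4 = 6.4 → 6
  B: 130 + 0.05×(128−130) = 130 − 0.1 = 129.9 → 130
rgb(78, 6, 130) = #4E0682.

#4E0682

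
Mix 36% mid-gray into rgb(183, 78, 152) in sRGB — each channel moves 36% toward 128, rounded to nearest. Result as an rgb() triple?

rgb(163, 96, 143)

A 36% tone moves each channel 36% toward 128:
  R: 183 + 0.36×(128−183) = 183 − 19.8 = 163.2 → 163
  G: 78 + 0.36×(128−78) = 78 + 18 = 96 → 96
  B: 152 + 0.36×(128−152) = 152 − 8.64 = 143.36 → 143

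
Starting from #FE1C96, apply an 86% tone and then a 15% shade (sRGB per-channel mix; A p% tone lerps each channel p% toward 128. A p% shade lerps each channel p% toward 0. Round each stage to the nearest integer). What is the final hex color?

#FE1C96 is rgb(254, 28, 150).
Per channel, c → c + 0.86(128 − c):
  R: 254 − 108.36 = 145.64 → 146
  G: 28 + 0.86×(128−28) = 28 + 86 = 114 → 114
  B: 150 + 0.86×(128−150) = 150 − 18.92 = 131.08 → 131
After the tone: rgb(146, 114, 131) = #927283.
A 15% shade moves each channel 15% toward 0:
  R: 146 + 0.15×(0−146) = 146 − 21.9 = 124.1 → 124
  G: 114 − 17.1 = 96.9 → 97
  B: 131 − 19.65 = 111.35 → 111
rgb(124, 97, 111) = #7C616F.

#7C616F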